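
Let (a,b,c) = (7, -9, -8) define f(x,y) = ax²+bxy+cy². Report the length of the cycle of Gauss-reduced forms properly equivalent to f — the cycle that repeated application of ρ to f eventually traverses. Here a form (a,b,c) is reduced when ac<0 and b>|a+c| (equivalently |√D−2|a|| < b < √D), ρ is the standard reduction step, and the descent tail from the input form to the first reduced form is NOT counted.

D = 305, ⌊√D⌋ = 17
descent: ρ → (-8,9,7)  [lands on river]
river: ρ → (7,5,-10)
river: ρ → (-10,15,2)
river: ρ → (2,17,-2)
river: ρ → (-2,15,10)
river: ρ → (10,5,-7)
river: ρ → (-7,9,8)
river: ρ → (8,7,-8)
ρ-cycle length = 8 (tail of 1 descent step not counted)

8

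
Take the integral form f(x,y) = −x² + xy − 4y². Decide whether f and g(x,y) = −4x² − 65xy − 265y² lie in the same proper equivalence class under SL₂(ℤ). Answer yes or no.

D₁ = -15, D₂ = -15
f is negative-definite; reduce −f:
−f: translate: b→1 (≡-1 mod 2), so (1,-1,4)→(1,1,4)
−f: reduced (well bottom): (1,1,4) with a≤c, −a<b≤a
flip sign back: reduced form of f is (-1,-1,-4)
g is negative-definite; reduce −g:
−g: translate: b→1 (≡65 mod 8), so (4,65,265)→(4,1,1)
−g: flip: (4,1,1)→(1,-1,4)
−g: translate: b→1 (≡-1 mod 2), so (1,-1,4)→(1,1,4)
−g: reduced (well bottom): (1,1,4) with a≤c, −a<b≤a
flip sign back: reduced form of g is (-1,-1,-4)
reduced forms (-1, -1, -4) vs (-1, -1, -4) ⇒ equivalent

yes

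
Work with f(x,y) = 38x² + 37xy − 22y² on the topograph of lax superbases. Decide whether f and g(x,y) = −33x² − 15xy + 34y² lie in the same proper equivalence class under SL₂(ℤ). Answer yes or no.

D₁ = 4713, D₂ = 4713
river cycle of f (length 64): (-22, 51, 24), (24, 45, -28), (-28, 67, 2), (2, 65, -61), (-61, 57, 6), (6, 63, -31), (-31, 61, 8), (8, 67, -7), (-7, 59, 44), (44, 29, -22), … (54 more)
river cycle of g (length 64): (34, 15, -33), (-33, 51, 16), (16, 45, -42), (-42, 39, 19), (19, 37, -44), (-44, 51, 12), (12, 45, -56), (-56, 67, 1), (1, 67, -56), (-56, 45, 12), … (54 more)
cycles differ ⇒ inequivalent

no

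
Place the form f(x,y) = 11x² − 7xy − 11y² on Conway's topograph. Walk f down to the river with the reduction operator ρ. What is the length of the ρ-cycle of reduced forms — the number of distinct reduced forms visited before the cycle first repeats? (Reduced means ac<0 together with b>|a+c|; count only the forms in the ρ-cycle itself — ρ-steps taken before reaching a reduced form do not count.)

D = 533, ⌊√D⌋ = 23
descent: ρ → (-11,7,11)  [lands on river]
river: ρ → (11,15,-7)
river: ρ → (-7,13,13)
river: ρ → (13,13,-7)
river: ρ → (-7,15,11)
river: ρ → (11,7,-11)
river: ρ → (-11,15,7)
river: ρ → (7,13,-13)
river: ρ → (-13,13,7)
river: ρ → (7,15,-11)
ρ-cycle length = 10 (tail of 1 descent step not counted)

10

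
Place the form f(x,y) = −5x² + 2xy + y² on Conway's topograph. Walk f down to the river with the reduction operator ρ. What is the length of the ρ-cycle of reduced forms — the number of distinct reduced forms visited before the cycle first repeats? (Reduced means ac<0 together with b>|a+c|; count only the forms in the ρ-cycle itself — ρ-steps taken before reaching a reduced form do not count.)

D = 24, ⌊√D⌋ = 4
descent: ρ → (1,4,-2)  [lands on river]
river: ρ → (-2,4,1)
ρ-cycle length = 2 (tail of 1 descent step not counted)

2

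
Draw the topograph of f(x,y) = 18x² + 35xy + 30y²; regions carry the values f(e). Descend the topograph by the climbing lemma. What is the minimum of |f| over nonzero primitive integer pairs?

translate: b→-1 (≡35 mod 36), so (18,35,30)→(18,-1,13)
flip: (18,-1,13)→(13,1,18)
reduced (well bottom): (13,1,18) with a≤c, −a<b≤a
well minimum = a = 13

13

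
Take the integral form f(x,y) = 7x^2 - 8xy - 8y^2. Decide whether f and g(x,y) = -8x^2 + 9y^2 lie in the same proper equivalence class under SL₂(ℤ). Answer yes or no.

D₁ = 288, D₂ = 288
river cycle of f (length 6): (-8, 8, 7), (7, 6, -9), (-9, 12, 4), (4, 12, -9), (-9, 6, 7), (7, 8, -8)
river cycle of g (length 2): (-8, 16, 1), (1, 16, -8)
cycles differ ⇒ inequivalent

no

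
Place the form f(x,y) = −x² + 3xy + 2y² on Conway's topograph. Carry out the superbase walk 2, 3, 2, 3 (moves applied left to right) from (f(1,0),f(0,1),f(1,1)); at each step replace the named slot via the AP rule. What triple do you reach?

start (-1,2,4) = (f(1,0),f(0,1),f(1,1))
replace slot 2: 2·((-1)+4) − 2 = 4 → (-1,4,4)
replace slot 3: 2·((-1)+4) − 4 = 2 → (-1,4,2)
replace slot 2: 2·((-1)+2) − 4 = -2 → (-1,-2,2)
replace slot 3: 2·((-1)+(-2)) − 2 = -8 → (-1,-2,-8)

-1,-2,-8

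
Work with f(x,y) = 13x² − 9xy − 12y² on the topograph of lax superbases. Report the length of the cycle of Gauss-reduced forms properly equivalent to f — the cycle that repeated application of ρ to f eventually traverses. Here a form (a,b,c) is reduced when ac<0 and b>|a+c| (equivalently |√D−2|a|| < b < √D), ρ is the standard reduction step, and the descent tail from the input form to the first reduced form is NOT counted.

D = 705, ⌊√D⌋ = 26
descent: ρ → (-12,9,13)  [lands on river]
river: ρ → (13,17,-8)
river: ρ → (-8,15,15)
river: ρ → (15,15,-8)
river: ρ → (-8,17,13)
river: ρ → (13,9,-12)
river: ρ → (-12,15,10)
river: ρ → (10,25,-2)
river: ρ → (-2,23,22)
river: ρ → (22,21,-3)
river: ρ → (-3,21,22)
river: ρ → (22,23,-2)
river: ρ → (-2,25,10)
river: ρ → (10,15,-12)
ρ-cycle length = 14 (tail of 1 descent step not counted)

14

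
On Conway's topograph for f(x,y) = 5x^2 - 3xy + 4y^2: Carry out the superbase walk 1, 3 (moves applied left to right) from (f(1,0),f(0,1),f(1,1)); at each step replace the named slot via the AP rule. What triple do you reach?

start (5,4,6) = (f(1,0),f(0,1),f(1,1))
replace slot 1: 2·(4+6) − 5 = 15 → (15,4,6)
replace slot 3: 2·(15+4) − 6 = 32 → (15,4,32)

15,4,32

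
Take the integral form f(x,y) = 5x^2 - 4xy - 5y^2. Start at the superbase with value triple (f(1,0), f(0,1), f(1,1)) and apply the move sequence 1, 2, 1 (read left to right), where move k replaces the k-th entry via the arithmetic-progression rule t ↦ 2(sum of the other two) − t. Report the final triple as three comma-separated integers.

start (5,-5,-4) = (f(1,0),f(0,1),f(1,1))
replace slot 1: 2·((-5)+(-4)) − 5 = -23 → (-23,-5,-4)
replace slot 2: 2·((-23)+(-4)) − (-5) = -49 → (-23,-49,-4)
replace slot 1: 2·((-49)+(-4)) − (-23) = -83 → (-83,-49,-4)

-83,-49,-4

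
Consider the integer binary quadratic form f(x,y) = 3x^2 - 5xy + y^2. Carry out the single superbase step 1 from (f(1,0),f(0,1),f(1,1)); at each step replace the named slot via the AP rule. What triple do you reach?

start (3,1,-1) = (f(1,0),f(0,1),f(1,1))
replace slot 1: 2·(1+(-1)) − 3 = -3 → (-3,1,-1)

-3,1,-1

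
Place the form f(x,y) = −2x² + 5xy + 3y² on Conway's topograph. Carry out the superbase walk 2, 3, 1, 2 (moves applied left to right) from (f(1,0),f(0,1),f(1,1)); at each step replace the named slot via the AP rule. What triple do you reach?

start (-2,3,6) = (f(1,0),f(0,1),f(1,1))
replace slot 2: 2·((-2)+6) − 3 = 5 → (-2,5,6)
replace slot 3: 2·((-2)+5) − 6 = 0 → (-2,5,0)
replace slot 1: 2·(5+0) − (-2) = 12 → (12,5,0)
replace slot 2: 2·(12+0) − 5 = 19 → (12,19,0)

12,19,0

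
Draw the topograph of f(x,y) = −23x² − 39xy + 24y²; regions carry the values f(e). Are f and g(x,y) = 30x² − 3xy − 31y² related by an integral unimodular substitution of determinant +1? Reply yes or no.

D₁ = 3729, D₂ = 3729
river cycle of f (length 30): (24, 39, -23), (-23, 53, 10), (10, 47, -38), (-38, 29, 19), (19, 47, -20), (-20, 33, 33), (33, 33, -20), (-20, 47, 19), (19, 29, -38), (-38, 47, 10), … (20 more)
river cycle of g (length 26): (-31, 3, 30), (30, 57, -4), (-4, 55, 44), (44, 33, -15), (-15, 57, 8), (8, 55, -22), (-22, 33, 30), (30, 27, -25), (-25, 23, 32), (32, 41, -16), … (16 more)
cycles differ ⇒ inequivalent

no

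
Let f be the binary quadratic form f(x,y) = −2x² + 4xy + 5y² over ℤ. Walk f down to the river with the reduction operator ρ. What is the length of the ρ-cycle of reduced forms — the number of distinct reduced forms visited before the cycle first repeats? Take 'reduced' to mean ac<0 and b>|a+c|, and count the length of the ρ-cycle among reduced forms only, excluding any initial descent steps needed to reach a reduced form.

D = 56, ⌊√D⌋ = 7
river: ρ → (5,6,-1)
river: ρ → (-1,6,5)
river: ρ → (5,4,-2)
river: ρ → (-2,4,5)
ρ-cycle length = 4 (tail of 0 descent steps not counted)

4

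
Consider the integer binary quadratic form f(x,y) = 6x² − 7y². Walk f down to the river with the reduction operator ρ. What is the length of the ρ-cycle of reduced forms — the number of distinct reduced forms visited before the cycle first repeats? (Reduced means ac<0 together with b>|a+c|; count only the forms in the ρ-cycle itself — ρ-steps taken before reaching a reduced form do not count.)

D = 168, ⌊√D⌋ = 12
descent: ρ → (-7,0,6)
descent: ρ → (6,12,-1)  [lands on river]
river: ρ → (-1,12,6)
ρ-cycle length = 2 (tail of 2 descent steps not counted)

2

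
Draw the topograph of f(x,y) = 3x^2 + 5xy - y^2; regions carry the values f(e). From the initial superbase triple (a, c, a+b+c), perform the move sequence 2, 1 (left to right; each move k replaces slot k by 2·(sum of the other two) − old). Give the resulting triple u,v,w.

start (3,-1,7) = (f(1,0),f(0,1),f(1,1))
replace slot 2: 2·(3+7) − (-1) = 21 → (3,21,7)
replace slot 1: 2·(21+7) − 3 = 53 → (53,21,7)

53,21,7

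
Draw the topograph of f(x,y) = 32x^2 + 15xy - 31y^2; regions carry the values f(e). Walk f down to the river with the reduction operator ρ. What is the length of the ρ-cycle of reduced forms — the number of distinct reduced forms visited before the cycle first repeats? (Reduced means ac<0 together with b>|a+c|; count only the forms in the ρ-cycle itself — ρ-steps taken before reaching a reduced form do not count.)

D = 4193, ⌊√D⌋ = 64
river: ρ → (-31,47,16)
river: ρ → (16,49,-28)
river: ρ → (-28,63,2)
river: ρ → (2,61,-59)
river: ρ → (-59,57,4)
river: ρ → (4,63,-14)
river: ρ → (-14,49,32)
river: ρ → (32,15,-31)
ρ-cycle length = 8 (tail of 0 descent steps not counted)

8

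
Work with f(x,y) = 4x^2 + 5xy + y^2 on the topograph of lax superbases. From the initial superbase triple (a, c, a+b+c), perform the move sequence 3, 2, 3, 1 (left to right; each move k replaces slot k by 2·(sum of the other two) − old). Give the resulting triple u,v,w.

start (4,1,10) = (f(1,0),f(0,1),f(1,1))
replace slot 3: 2·(4+1) − 10 = 0 → (4,1,0)
replace slot 2: 2·(4+0) − 1 = 7 → (4,7,0)
replace slot 3: 2·(4+7) − 0 = 22 → (4,7,22)
replace slot 1: 2·(7+22) − 4 = 54 → (54,7,22)

54,7,22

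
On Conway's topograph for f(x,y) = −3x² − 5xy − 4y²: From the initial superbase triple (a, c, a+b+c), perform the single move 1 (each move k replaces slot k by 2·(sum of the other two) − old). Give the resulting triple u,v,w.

start (-3,-4,-12) = (f(1,0),f(0,1),f(1,1))
replace slot 1: 2·((-4)+(-12)) − (-3) = -29 → (-29,-4,-12)

-29,-4,-12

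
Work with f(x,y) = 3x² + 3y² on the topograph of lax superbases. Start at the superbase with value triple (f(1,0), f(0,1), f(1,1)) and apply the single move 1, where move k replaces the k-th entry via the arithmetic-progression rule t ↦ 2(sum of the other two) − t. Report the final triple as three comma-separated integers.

start (3,3,6) = (f(1,0),f(0,1),f(1,1))
replace slot 1: 2·(3+6) − 3 = 15 → (15,3,6)

15,3,6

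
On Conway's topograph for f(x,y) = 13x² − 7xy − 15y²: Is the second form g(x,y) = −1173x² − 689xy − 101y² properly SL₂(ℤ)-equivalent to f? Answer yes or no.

D₁ = 829, D₂ = 829
river cycle of f (length 38): (-15, 7, 13), (13, 19, -9), (-9, 17, 15), (15, 13, -11), (-11, 9, 17), (17, 25, -3), (-3, 23, 25), (25, 27, -1), (-1, 27, 25), (25, 23, -3), … (28 more)
river cycle of g (length 38): (-15, 7, 13), (13, 19, -9), (-9, 17, 15), (15, 13, -11), (-11, 9, 17), (17, 25, -3), (-3, 23, 25), (25, 27, -1), (-1, 27, 25), (25, 23, -3), … (28 more)
cycles coincide ⇒ equivalent

yes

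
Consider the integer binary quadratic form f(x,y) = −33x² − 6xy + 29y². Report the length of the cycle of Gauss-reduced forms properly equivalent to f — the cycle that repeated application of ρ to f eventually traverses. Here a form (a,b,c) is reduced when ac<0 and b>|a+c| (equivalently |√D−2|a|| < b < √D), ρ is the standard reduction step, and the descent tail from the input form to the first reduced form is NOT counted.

D = 3864, ⌊√D⌋ = 62
descent: ρ → (29,6,-33)  [lands on river]
river: ρ → (-33,60,2)
river: ρ → (2,60,-33)
river: ρ → (-33,6,29)
river: ρ → (29,52,-10)
river: ρ → (-10,48,39)
river: ρ → (39,30,-19)
river: ρ → (-19,46,23)
river: ρ → (23,46,-19)
river: ρ → (-19,30,39)
river: ρ → (39,48,-10)
river: ρ → (-10,52,29)
ρ-cycle length = 12 (tail of 1 descent step not counted)

12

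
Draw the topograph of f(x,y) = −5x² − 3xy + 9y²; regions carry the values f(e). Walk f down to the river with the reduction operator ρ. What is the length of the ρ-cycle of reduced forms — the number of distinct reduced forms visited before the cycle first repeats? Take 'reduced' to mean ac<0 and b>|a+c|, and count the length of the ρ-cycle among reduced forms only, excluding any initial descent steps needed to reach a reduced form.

D = 189, ⌊√D⌋ = 13
descent: ρ → (9,3,-5)
descent: ρ → (-5,7,7)  [lands on river]
river: ρ → (7,7,-5)
river: ρ → (-5,13,1)
river: ρ → (1,13,-5)
ρ-cycle length = 4 (tail of 2 descent steps not counted)

4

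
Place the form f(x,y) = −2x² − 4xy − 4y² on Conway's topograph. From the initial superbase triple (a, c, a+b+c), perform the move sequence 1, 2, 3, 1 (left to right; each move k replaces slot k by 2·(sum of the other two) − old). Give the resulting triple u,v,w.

start (-2,-4,-10) = (f(1,0),f(0,1),f(1,1))
replace slot 1: 2·((-4)+(-10)) − (-2) = -26 → (-26,-4,-10)
replace slot 2: 2·((-26)+(-10)) − (-4) = -68 → (-26,-68,-10)
replace slot 3: 2·((-26)+(-68)) − (-10) = -178 → (-26,-68,-178)
replace slot 1: 2·((-68)+(-178)) − (-26) = -466 → (-466,-68,-178)

-466,-68,-178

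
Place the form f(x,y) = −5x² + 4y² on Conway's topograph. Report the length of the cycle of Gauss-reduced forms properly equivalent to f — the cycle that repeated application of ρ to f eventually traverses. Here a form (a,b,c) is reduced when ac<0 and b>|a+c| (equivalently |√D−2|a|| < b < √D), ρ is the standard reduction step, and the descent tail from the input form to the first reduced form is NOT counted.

D = 80, ⌊√D⌋ = 8
descent: ρ → (4,8,-1)  [lands on river]
river: ρ → (-1,8,4)
ρ-cycle length = 2 (tail of 1 descent step not counted)

2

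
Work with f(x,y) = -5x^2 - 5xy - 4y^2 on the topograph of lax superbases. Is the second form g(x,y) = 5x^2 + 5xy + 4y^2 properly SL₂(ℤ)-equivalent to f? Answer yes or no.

D₁ = -55, D₂ = -55
f is negative-definite; reduce −f:
−f: flip: (5,5,4)→(4,-5,5)
−f: translate: b→3 (≡-5 mod 8), so (4,-5,5)→(4,3,4)
−f: reduced (well bottom): (4,3,4) with a≤c, −a<b≤a
flip sign back: reduced form of f is (-4,-3,-4)
g: flip: (5,5,4)→(4,-5,5)
g: translate: b→3 (≡-5 mod 8), so (4,-5,5)→(4,3,4)
g: reduced (well bottom): (4,3,4) with a≤c, −a<b≤a
reduced forms (-4, -3, -4) vs (4, 3, 4) ⇒ inequivalent

no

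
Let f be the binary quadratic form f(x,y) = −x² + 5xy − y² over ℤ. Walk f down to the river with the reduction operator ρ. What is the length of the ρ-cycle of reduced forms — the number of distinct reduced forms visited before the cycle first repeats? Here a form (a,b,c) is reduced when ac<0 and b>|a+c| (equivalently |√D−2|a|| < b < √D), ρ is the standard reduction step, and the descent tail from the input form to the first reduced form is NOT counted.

D = 21, ⌊√D⌋ = 4
descent: ρ → (-1,3,3)  [lands on river]
river: ρ → (3,3,-1)
ρ-cycle length = 2 (tail of 1 descent step not counted)

2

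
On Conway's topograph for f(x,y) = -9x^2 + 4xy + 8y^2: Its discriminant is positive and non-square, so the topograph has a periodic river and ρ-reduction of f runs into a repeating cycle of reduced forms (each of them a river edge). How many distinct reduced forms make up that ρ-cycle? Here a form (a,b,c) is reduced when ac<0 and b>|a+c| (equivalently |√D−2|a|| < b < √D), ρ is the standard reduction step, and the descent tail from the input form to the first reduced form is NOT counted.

D = 304, ⌊√D⌋ = 17
river: ρ → (8,12,-5)
river: ρ → (-5,8,12)
river: ρ → (12,16,-1)
river: ρ → (-1,16,12)
river: ρ → (12,8,-5)
river: ρ → (-5,12,8)
river: ρ → (8,4,-9)
river: ρ → (-9,14,3)
river: ρ → (3,16,-4)
river: ρ → (-4,16,3)
river: ρ → (3,14,-9)
river: ρ → (-9,4,8)
ρ-cycle length = 12 (tail of 0 descent steps not counted)

12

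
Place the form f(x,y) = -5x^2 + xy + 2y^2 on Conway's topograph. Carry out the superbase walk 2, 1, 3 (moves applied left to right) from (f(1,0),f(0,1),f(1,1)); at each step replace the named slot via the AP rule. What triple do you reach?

start (-5,2,-2) = (f(1,0),f(0,1),f(1,1))
replace slot 2: 2·((-5)+(-2)) − 2 = -16 → (-5,-16,-2)
replace slot 1: 2·((-16)+(-2)) − (-5) = -31 → (-31,-16,-2)
replace slot 3: 2·((-31)+(-16)) − (-2) = -92 → (-31,-16,-92)

-31,-16,-92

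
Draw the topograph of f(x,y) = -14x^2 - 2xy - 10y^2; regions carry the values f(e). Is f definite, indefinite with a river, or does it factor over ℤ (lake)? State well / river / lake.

D = b²−4ac = (-2)² − 4·(-14)·(-10) = -556
D < 0 ⇒ definite ⇒ every region one sign ⇒ single well

well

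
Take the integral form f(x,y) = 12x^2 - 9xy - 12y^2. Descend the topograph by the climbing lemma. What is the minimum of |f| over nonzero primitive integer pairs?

descent: ρ → (-12,9,12)  [lands on river]
river: ρ → (12,15,-9)
river: ρ → (-9,21,6)
river: ρ → (6,15,-18)
river: ρ → (-18,21,3)
river: ρ → (3,21,-18)
river: ρ → (-18,15,6)
river: ρ → (6,21,-9)
river: ρ → (-9,15,12)
river: ρ → (12,9,-12)
river: ρ → (-12,15,9)
river: ρ → (9,21,-6)
river: ρ → (-6,15,18)
river: ρ → (18,21,-3)
river: ρ → (-3,21,18)
river: ρ → (18,15,-6)
river: ρ → (-6,21,9)
river: ρ → (9,15,-12)
closes: descent 1, river 18
min |a| on river = 3

3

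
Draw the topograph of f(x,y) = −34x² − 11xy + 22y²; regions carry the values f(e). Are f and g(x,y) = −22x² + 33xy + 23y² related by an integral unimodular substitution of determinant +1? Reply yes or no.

D₁ = 3113, D₂ = 3113
river cycle of f (length 24): (22, 55, -1), (-1, 55, 22), (22, 33, -23), (-23, 13, 32), (32, 51, -4), (-4, 53, 19), (19, 23, -34), (-34, 45, 8), (8, 51, -16), (-16, 45, 17), … (14 more)
river cycle of g (length 24): (23, 13, -32), (-32, 51, 4), (4, 53, -19), (-19, 23, 34), (34, 45, -8), (-8, 51, 16), (16, 45, -17), (-17, 23, 38), (38, 53, -2), (-2, 55, 11), … (14 more)
cycles differ ⇒ inequivalent

no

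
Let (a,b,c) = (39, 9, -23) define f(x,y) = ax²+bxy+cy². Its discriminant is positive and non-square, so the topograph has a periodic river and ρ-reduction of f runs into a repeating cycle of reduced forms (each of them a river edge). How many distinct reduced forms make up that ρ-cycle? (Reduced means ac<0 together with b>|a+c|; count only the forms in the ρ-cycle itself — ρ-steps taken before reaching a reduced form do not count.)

D = 3669, ⌊√D⌋ = 60
descent: ρ → (-23,37,25)  [lands on river]
river: ρ → (25,13,-35)
river: ρ → (-35,57,3)
river: ρ → (3,57,-35)
river: ρ → (-35,13,25)
river: ρ → (25,37,-23)
river: ρ → (-23,55,7)
river: ρ → (7,57,-15)
river: ρ → (-15,33,43)
river: ρ → (43,53,-5)
river: ρ → (-5,57,21)
river: ρ → (21,27,-35)
river: ρ → (-35,43,13)
river: ρ → (13,35,-47)
river: ρ → (-47,59,1)
river: ρ → (1,59,-47)
river: ρ → (-47,35,13)
river: ρ → (13,43,-35)
river: ρ → (-35,27,21)
river: ρ → (21,57,-5)
river: ρ → (-5,53,43)
river: ρ → (43,33,-15)
river: ρ → (-15,57,7)
river: ρ → (7,55,-23)
ρ-cycle length = 24 (tail of 1 descent step not counted)

24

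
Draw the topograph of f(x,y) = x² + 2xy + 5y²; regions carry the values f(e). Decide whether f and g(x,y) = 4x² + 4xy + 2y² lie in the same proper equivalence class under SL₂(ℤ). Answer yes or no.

D₁ = -16, D₂ = -16
f: translate: b→0 (≡2 mod 2), so (1,2,5)→(1,0,4)
f: reduced (well bottom): (1,0,4) with a≤c, −a<b≤a
g: flip: (4,4,2)→(2,-4,4)
g: translate: b→0 (≡-4 mod 4), so (2,-4,4)→(2,0,2)
g: reduced (well bottom): (2,0,2) with a≤c, −a<b≤a
reduced forms (1, 0, 4) vs (2, 0, 2) ⇒ inequivalent

no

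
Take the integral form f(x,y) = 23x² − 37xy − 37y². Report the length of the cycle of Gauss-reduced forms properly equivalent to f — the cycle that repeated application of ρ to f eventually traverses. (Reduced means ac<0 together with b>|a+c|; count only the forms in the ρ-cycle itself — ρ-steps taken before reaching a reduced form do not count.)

D = 4773, ⌊√D⌋ = 69
descent: ρ → (-37,37,23)  [lands on river]
river: ρ → (23,55,-19)
river: ρ → (-19,59,17)
river: ρ → (17,43,-43)
river: ρ → (-43,43,17)
river: ρ → (17,59,-19)
river: ρ → (-19,55,23)
river: ρ → (23,37,-37)
ρ-cycle length = 8 (tail of 1 descent step not counted)

8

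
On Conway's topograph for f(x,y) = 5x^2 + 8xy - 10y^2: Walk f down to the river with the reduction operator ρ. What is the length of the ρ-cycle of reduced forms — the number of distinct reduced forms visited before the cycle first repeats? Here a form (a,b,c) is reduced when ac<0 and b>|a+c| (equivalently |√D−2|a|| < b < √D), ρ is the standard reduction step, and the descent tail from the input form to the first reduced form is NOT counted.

D = 264, ⌊√D⌋ = 16
river: ρ → (-10,12,3)
river: ρ → (3,12,-10)
river: ρ → (-10,8,5)
river: ρ → (5,12,-6)
river: ρ → (-6,12,5)
river: ρ → (5,8,-10)
ρ-cycle length = 6 (tail of 0 descent steps not counted)

6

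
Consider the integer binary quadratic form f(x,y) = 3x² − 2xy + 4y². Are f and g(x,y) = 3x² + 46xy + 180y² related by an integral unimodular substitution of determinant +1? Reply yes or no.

D₁ = -44, D₂ = -44
f: reduced (well bottom): (3,-2,4) with a≤c, −a<b≤a
g: translate: b→-2 (≡46 mod 6), so (3,46,180)→(3,-2,4)
g: reduced (well bottom): (3,-2,4) with a≤c, −a<b≤a
reduced forms (3, -2, 4) vs (3, -2, 4) ⇒ equivalent

yes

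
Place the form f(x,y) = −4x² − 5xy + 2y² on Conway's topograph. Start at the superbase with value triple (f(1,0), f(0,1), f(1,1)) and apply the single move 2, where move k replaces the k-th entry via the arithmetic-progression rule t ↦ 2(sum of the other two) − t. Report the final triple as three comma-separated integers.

start (-4,2,-7) = (f(1,0),f(0,1),f(1,1))
replace slot 2: 2·((-4)+(-7)) − 2 = -24 → (-4,-24,-7)

-4,-24,-7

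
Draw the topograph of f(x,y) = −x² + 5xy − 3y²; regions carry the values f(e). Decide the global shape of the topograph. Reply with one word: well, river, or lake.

D = b²−4ac = 5² − 4·(-1)·(-3) = 13
D > 0 non-square ⇒ indefinite ⇒ periodic river

river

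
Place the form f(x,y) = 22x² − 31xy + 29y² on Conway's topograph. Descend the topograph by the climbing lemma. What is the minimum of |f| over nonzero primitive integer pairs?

translate: b→13 (≡-31 mod 44), so (22,-31,29)→(22,13,20)
flip: (22,13,20)→(20,-13,22)
reduced (well bottom): (20,-13,22) with a≤c, −a<b≤a
well minimum = a = 20

20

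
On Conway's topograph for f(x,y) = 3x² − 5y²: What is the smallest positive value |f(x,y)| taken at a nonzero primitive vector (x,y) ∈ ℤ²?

descent: ρ → (-5,0,3)
descent: ρ → (3,6,-2)  [lands on river]
river: ρ → (-2,6,3)
closes: descent 2, river 2
min |a| on river = 2

2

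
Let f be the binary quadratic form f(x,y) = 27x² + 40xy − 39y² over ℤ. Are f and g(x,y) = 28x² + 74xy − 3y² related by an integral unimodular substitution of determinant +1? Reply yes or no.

D₁ = 5812, D₂ = 5812
river cycle of f (length 114): (-39, 38, 28), (28, 74, -3), (-3, 76, 3), (3, 74, -28), (-28, 38, 39), (39, 40, -27), (-27, 68, 11), (11, 64, -39), (-39, 14, 36), (36, 58, -17), … (104 more)
river cycle of g (length 114): (-3, 76, 3), (3, 74, -28), (-28, 38, 39), (39, 40, -27), (-27, 68, 11), (11, 64, -39), (-39, 14, 36), (36, 58, -17), (-17, 44, 57), (57, 70, -4), … (104 more)
cycles coincide ⇒ equivalent

yes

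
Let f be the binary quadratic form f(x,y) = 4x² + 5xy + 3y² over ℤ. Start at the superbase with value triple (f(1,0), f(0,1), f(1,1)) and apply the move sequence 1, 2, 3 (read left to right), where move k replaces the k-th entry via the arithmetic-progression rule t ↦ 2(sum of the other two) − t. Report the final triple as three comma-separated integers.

start (4,3,12) = (f(1,0),f(0,1),f(1,1))
replace slot 1: 2·(3+12) − 4 = 26 → (26,3,12)
replace slot 2: 2·(26+12) − 3 = 73 → (26,73,12)
replace slot 3: 2·(26+73) − 12 = 186 → (26,73,186)

26,73,186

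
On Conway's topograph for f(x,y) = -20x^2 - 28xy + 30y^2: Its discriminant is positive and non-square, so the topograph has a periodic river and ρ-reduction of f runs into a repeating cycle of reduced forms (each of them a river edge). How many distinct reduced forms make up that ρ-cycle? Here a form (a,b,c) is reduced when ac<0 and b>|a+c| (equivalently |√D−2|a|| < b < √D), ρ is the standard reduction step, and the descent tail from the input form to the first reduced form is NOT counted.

D = 3184, ⌊√D⌋ = 56
descent: ρ → (30,28,-20)  [lands on river]
river: ρ → (-20,52,6)
river: ρ → (6,56,-2)
river: ρ → (-2,56,6)
river: ρ → (6,52,-20)
river: ρ → (-20,28,30)
river: ρ → (30,32,-18)
river: ρ → (-18,40,22)
river: ρ → (22,48,-10)
river: ρ → (-10,52,12)
river: ρ → (12,44,-26)
river: ρ → (-26,8,30)
river: ρ → (30,52,-4)
river: ρ → (-4,52,30)
river: ρ → (30,8,-26)
river: ρ → (-26,44,12)
river: ρ → (12,52,-10)
river: ρ → (-10,48,22)
river: ρ → (22,40,-18)
river: ρ → (-18,32,30)
ρ-cycle length = 20 (tail of 1 descent step not counted)

20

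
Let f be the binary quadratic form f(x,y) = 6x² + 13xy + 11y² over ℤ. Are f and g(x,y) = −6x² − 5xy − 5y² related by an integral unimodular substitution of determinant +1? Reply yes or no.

D₁ = -95, D₂ = -95
f: translate: b→1 (≡13 mod 12), so (6,13,11)→(6,1,4)
f: flip: (6,1,4)→(4,-1,6)
f: reduced (well bottom): (4,-1,6) with a≤c, −a<b≤a
g is negative-definite; reduce −g:
−g: flip: (6,5,5)→(5,-5,6)
−g: translate: b→5 (≡-5 mod 10), so (5,-5,6)→(5,5,6)
−g: reduced (well bottom): (5,5,6) with a≤c, −a<b≤a
flip sign back: reduced form of g is (-5,-5,-6)
reduced forms (4, -1, 6) vs (-5, -5, -6) ⇒ inequivalent

no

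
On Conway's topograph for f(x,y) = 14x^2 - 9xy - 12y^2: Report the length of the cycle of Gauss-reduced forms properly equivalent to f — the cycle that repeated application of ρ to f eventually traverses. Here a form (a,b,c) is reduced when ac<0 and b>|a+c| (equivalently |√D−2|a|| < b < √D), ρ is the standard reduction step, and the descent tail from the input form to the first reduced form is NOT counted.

D = 753, ⌊√D⌋ = 27
descent: ρ → (-12,9,14)  [lands on river]
river: ρ → (14,19,-7)
river: ρ → (-7,23,8)
river: ρ → (8,25,-4)
river: ρ → (-4,23,14)
river: ρ → (14,5,-13)
river: ρ → (-13,21,6)
river: ρ → (6,27,-1)
river: ρ → (-1,27,6)
river: ρ → (6,21,-13)
river: ρ → (-13,5,14)
river: ρ → (14,23,-4)
river: ρ → (-4,25,8)
river: ρ → (8,23,-7)
river: ρ → (-7,19,14)
river: ρ → (14,9,-12)
river: ρ → (-12,15,11)
river: ρ → (11,7,-16)
river: ρ → (-16,25,2)
river: ρ → (2,27,-3)
river: ρ → (-3,27,2)
river: ρ → (2,25,-16)
river: ρ → (-16,7,11)
river: ρ → (11,15,-12)
ρ-cycle length = 24 (tail of 1 descent step not counted)

24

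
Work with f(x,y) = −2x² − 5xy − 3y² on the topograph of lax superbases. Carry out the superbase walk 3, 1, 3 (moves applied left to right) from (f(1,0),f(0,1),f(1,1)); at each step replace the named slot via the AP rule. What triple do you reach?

start (-2,-3,-10) = (f(1,0),f(0,1),f(1,1))
replace slot 3: 2·((-2)+(-3)) − (-10) = 0 → (-2,-3,0)
replace slot 1: 2·((-3)+0) − (-2) = -4 → (-4,-3,0)
replace slot 3: 2·((-4)+(-3)) − 0 = -14 → (-4,-3,-14)

-4,-3,-14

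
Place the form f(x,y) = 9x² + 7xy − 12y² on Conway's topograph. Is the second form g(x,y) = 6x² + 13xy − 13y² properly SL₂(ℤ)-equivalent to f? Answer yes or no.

D₁ = 481, D₂ = 481
river cycle of f (length 30): (-12, 17, 4), (4, 15, -16), (-16, 17, 3), (3, 19, -10), (-10, 21, 1), (1, 21, -10), (-10, 19, 3), (3, 17, -16), (-16, 15, 4), (4, 17, -12), … (20 more)
river cycle of g (length 26): (-13, 13, 6), (6, 11, -15), (-15, 19, 2), (2, 21, -5), (-5, 19, 6), (6, 17, -8), (-8, 15, 8), (8, 17, -6), (-6, 19, 5), (5, 21, -2), … (16 more)
cycles differ ⇒ inequivalent

no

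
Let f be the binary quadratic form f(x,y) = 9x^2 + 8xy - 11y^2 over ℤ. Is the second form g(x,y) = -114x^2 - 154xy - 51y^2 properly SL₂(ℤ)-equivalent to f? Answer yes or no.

D₁ = 460, D₂ = 460
river cycle of f (length 10): (-11, 14, 6), (6, 10, -15), (-15, 20, 1), (1, 20, -15), (-15, 10, 6), (6, 14, -11), (-11, 8, 9), (9, 10, -10), (-10, 10, 9), (9, 8, -11)
river cycle of g (length 10): (-10, 10, 9), (9, 8, -11), (-11, 14, 6), (6, 10, -15), (-15, 20, 1), (1, 20, -15), (-15, 10, 6), (6, 14, -11), (-11, 8, 9), (9, 10, -10)
cycles coincide ⇒ equivalent

yes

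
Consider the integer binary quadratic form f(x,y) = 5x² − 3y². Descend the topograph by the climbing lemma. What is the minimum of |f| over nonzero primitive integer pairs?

descent: ρ → (-3,6,2)  [lands on river]
river: ρ → (2,6,-3)
closes: descent 1, river 2
min |a| on river = 2

2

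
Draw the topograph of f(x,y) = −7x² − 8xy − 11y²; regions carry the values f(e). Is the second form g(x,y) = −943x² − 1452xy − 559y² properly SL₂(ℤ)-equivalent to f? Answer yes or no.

D₁ = -244, D₂ = -244
f is negative-definite; reduce −f:
−f: translate: b→-6 (≡8 mod 14), so (7,8,11)→(7,-6,10)
−f: reduced (well bottom): (7,-6,10) with a≤c, −a<b≤a
flip sign back: reduced form of f is (-7,6,-10)
g is negative-definite; reduce −g:
−g: translate: b→-434 (≡1452 mod 1886), so (943,1452,559)→(943,-434,50)
−g: flip: (943,-434,50)→(50,434,943)
−g: translate: b→34 (≡434 mod 100), so (50,434,943)→(50,34,7)
−g: flip: (50,34,7)→(7,-34,50)
−g: translate: b→-6 (≡-34 mod 14), so (7,-34,50)→(7,-6,10)
−g: reduced (well bottom): (7,-6,10) with a≤c, −a<b≤a
flip sign back: reduced form of g is (-7,6,-10)
reduced forms (-7, 6, -10) vs (-7, 6, -10) ⇒ equivalent

yes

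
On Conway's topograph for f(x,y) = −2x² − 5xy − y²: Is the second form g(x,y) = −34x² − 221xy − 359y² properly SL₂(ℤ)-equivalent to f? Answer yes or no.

D₁ = 17, D₂ = 17
river cycle of f (length 6): (-1, 3, 2), (2, 1, -2), (-2, 3, 1), (1, 3, -2), (-2, 1, 2), (2, 3, -1)
river cycle of g (length 6): (-2, 1, 2), (2, 3, -1), (-1, 3, 2), (2, 1, -2), (-2, 3, 1), (1, 3, -2)
cycles coincide ⇒ equivalent

yes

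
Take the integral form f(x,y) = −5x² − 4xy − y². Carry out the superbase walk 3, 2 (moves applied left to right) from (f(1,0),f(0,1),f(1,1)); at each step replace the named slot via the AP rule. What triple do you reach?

start (-5,-1,-10) = (f(1,0),f(0,1),f(1,1))
replace slot 3: 2·((-5)+(-1)) − (-10) = -2 → (-5,-1,-2)
replace slot 2: 2·((-5)+(-2)) − (-1) = -13 → (-5,-13,-2)

-5,-13,-2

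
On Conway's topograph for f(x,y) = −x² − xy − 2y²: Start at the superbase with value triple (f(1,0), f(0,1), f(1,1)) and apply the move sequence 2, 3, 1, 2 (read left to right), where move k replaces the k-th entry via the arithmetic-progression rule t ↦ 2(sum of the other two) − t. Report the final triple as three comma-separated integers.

start (-1,-2,-4) = (f(1,0),f(0,1),f(1,1))
replace slot 2: 2·((-1)+(-4)) − (-2) = -8 → (-1,-8,-4)
replace slot 3: 2·((-1)+(-8)) − (-4) = -14 → (-1,-8,-14)
replace slot 1: 2·((-8)+(-14)) − (-1) = -43 → (-43,-8,-14)
replace slot 2: 2·((-43)+(-14)) − (-8) = -106 → (-43,-106,-14)

-43,-106,-14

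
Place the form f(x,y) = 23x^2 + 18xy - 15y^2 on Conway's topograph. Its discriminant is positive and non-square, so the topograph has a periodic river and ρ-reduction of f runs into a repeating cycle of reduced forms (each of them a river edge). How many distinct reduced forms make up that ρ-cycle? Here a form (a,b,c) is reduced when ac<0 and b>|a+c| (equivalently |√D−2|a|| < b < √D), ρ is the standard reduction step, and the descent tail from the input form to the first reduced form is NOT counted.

D = 1704, ⌊√D⌋ = 41
river: ρ → (-15,12,26)
river: ρ → (26,40,-1)
river: ρ → (-1,40,26)
river: ρ → (26,12,-15)
river: ρ → (-15,18,23)
river: ρ → (23,28,-10)
river: ρ → (-10,32,17)
river: ρ → (17,36,-6)
river: ρ → (-6,36,17)
river: ρ → (17,32,-10)
river: ρ → (-10,28,23)
river: ρ → (23,18,-15)
ρ-cycle length = 12 (tail of 0 descent steps not counted)

12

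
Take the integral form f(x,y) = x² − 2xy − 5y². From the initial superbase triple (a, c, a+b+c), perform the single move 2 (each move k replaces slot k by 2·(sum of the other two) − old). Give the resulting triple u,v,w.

start (1,-5,-6) = (f(1,0),f(0,1),f(1,1))
replace slot 2: 2·(1+(-6)) − (-5) = -5 → (1,-5,-6)

1,-5,-6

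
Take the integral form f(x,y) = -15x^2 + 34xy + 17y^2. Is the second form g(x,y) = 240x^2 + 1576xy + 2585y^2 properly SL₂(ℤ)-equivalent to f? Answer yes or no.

D₁ = 2176, D₂ = 2176
river cycle of f (length 10): (17, 34, -15), (-15, 26, 25), (25, 24, -16), (-16, 40, 9), (9, 32, -32), (-32, 32, 9), (9, 40, -16), (-16, 24, 25), (25, 26, -15), (-15, 34, 17)
river cycle of g (length 10): (17, 34, -15), (-15, 26, 25), (25, 24, -16), (-16, 40, 9), (9, 32, -32), (-32, 32, 9), (9, 40, -16), (-16, 24, 25), (25, 26, -15), (-15, 34, 17)
cycles coincide ⇒ equivalent

yes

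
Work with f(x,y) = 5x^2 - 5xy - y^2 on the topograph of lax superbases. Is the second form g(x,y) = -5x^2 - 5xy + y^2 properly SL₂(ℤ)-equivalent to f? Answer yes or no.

D₁ = 45, D₂ = 45
river cycle of f (length 2): (-1, 5, 5), (5, 5, -1)
river cycle of g (length 2): (1, 5, -5), (-5, 5, 1)
cycles differ ⇒ inequivalent

no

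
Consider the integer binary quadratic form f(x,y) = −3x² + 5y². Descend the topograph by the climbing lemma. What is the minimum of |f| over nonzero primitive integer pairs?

descent: ρ → (5,0,-3)
descent: ρ → (-3,6,2)  [lands on river]
river: ρ → (2,6,-3)
closes: descent 2, river 2
min |a| on river = 2

2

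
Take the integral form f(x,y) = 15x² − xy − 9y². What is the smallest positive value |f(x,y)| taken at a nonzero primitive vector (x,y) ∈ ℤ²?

descent: ρ → (-9,19,5)  [lands on river]
river: ρ → (5,21,-5)
river: ρ → (-5,19,9)
river: ρ → (9,17,-7)
river: ρ → (-7,11,15)
river: ρ → (15,19,-3)
river: ρ → (-3,23,1)
river: ρ → (1,23,-3)
river: ρ → (-3,19,15)
river: ρ → (15,11,-7)
river: ρ → (-7,17,9)
river: ρ → (9,19,-5)
river: ρ → (-5,21,5)
river: ρ → (5,19,-9)
river: ρ → (-9,17,7)
river: ρ → (7,11,-15)
river: ρ → (-15,19,3)
river: ρ → (3,23,-1)
river: ρ → (-1,23,3)
river: ρ → (3,19,-15)
river: ρ → (-15,11,7)
river: ρ → (7,17,-9)
closes: descent 1, river 22
min |a| on river = 1

1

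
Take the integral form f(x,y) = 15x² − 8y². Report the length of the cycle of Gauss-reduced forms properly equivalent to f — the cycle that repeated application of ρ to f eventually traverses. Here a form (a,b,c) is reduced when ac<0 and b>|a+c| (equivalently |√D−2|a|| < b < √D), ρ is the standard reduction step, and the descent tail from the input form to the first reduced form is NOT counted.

D = 480, ⌊√D⌋ = 21
descent: ρ → (-8,16,7)  [lands on river]
river: ρ → (7,12,-12)
river: ρ → (-12,12,7)
river: ρ → (7,16,-8)
ρ-cycle length = 4 (tail of 1 descent step not counted)

4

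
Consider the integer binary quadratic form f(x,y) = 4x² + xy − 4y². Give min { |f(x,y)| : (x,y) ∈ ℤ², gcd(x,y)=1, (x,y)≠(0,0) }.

river: ρ → (-4,7,1)
river: ρ → (1,7,-4)
river: ρ → (-4,1,4)
river: ρ → (4,7,-1)
river: ρ → (-1,7,4)
river: ρ → (4,1,-4)
closes: descent 0, river 6
min |a| on river = 1

1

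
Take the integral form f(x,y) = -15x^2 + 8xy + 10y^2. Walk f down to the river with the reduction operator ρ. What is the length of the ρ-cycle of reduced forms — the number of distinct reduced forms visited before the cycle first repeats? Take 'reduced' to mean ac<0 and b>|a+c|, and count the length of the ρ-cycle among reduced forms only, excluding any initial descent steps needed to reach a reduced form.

D = 664, ⌊√D⌋ = 25
river: ρ → (10,12,-13)
river: ρ → (-13,14,9)
river: ρ → (9,22,-5)
river: ρ → (-5,18,17)
river: ρ → (17,16,-6)
river: ρ → (-6,20,11)
river: ρ → (11,24,-2)
river: ρ → (-2,24,11)
river: ρ → (11,20,-6)
river: ρ → (-6,16,17)
river: ρ → (17,18,-5)
river: ρ → (-5,22,9)
river: ρ → (9,14,-13)
river: ρ → (-13,12,10)
river: ρ → (10,8,-15)
river: ρ → (-15,22,3)
river: ρ → (3,20,-22)
river: ρ → (-22,24,1)
river: ρ → (1,24,-22)
river: ρ → (-22,20,3)
river: ρ → (3,22,-15)
river: ρ → (-15,8,10)
ρ-cycle length = 22 (tail of 0 descent steps not counted)

22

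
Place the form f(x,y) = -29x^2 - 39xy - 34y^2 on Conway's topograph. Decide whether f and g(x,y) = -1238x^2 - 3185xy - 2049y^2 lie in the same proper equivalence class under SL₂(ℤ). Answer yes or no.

D₁ = -2423, D₂ = -2423
f is negative-definite; reduce −f:
−f: translate: b→-19 (≡39 mod 58), so (29,39,34)→(29,-19,24)
−f: flip: (29,-19,24)→(24,19,29)
−f: reduced (well bottom): (24,19,29) with a≤c, −a<b≤a
flip sign back: reduced form of f is (-24,-19,-29)
g is negative-definite; reduce −g:
−g: translate: b→709 (≡3185 mod 2476), so (1238,3185,2049)→(1238,709,102)
−g: flip: (1238,709,102)→(102,-709,1238)
−g: translate: b→-97 (≡-709 mod 204), so (102,-709,1238)→(102,-97,29)
−g: flip: (102,-97,29)→(29,97,102)
−g: translate: b→-19 (≡97 mod 58), so (29,97,102)→(29,-19,24)
−g: flip: (29,-19,24)→(24,19,29)
−g: reduced (well bottom): (24,19,29) with a≤c, −a<b≤a
flip sign back: reduced form of g is (-24,-19,-29)
reduced forms (-24, -19, -29) vs (-24, -19, -29) ⇒ equivalent

yes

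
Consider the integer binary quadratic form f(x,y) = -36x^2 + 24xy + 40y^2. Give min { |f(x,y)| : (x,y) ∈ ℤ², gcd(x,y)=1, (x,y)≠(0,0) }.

river: ρ → (40,56,-20)
river: ρ → (-20,64,28)
river: ρ → (28,48,-36)
river: ρ → (-36,24,40)
closes: descent 0, river 4
min |a| on river = 20

20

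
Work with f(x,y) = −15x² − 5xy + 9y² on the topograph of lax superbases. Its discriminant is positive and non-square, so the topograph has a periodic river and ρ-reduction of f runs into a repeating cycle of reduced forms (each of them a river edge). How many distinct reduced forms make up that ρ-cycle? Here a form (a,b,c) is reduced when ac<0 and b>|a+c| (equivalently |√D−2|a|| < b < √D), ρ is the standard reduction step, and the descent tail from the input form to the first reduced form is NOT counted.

D = 565, ⌊√D⌋ = 23
descent: ρ → (9,23,-1)  [lands on river]
river: ρ → (-1,23,9)
river: ρ → (9,13,-11)
river: ρ → (-11,9,11)
river: ρ → (11,13,-9)
river: ρ → (-9,23,1)
river: ρ → (1,23,-9)
river: ρ → (-9,13,11)
river: ρ → (11,9,-11)
river: ρ → (-11,13,9)
ρ-cycle length = 10 (tail of 1 descent step not counted)

10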